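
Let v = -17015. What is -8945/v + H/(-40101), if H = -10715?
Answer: 108203834/136463703 ≈ 0.79291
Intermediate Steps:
-8945/v + H/(-40101) = -8945/(-17015) - 10715/(-40101) = -8945*(-1/17015) - 10715*(-1/40101) = 1789/3403 + 10715/40101 = 108203834/136463703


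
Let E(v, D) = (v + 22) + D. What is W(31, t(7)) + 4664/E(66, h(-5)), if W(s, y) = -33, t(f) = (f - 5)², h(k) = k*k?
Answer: 935/113 ≈ 8.2743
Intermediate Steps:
h(k) = k²
t(f) = (-5 + f)²
E(v, D) = 22 + D + v (E(v, D) = (22 + v) + D = 22 + D + v)
W(31, t(7)) + 4664/E(66, h(-5)) = -33 + 4664/(22 + (-5)² + 66) = -33 + 4664/(22 + 25 + 66) = -33 + 4664/113 = 935/113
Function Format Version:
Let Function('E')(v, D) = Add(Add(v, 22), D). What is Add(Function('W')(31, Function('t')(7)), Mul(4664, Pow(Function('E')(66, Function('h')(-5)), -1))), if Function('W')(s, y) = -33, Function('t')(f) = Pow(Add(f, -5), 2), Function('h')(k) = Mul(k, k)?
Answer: Rational(935, 113) ≈ 8.2743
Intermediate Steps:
Function('h')(k) = Pow(k, 2)
Function('t')(f) = Pow(Add(-5, f), 2)
Function('E')(v, D) = Add(22, D, v) (Function('E')(v, D) = Add(Add(22, v), D) = Add(22, D, v))
Add(Function('W')(31, Function('t')(7)), Mul(4664, Pow(Function('E')(66, Function('h')(-5)), -1))) = Add(-33, Mul(4664, Pow(Add(22, Pow(-5, 2), 66), -1))) = Add(-33, Mul(4664, Pow(Add(22, 25, 66), -1))) = Add(-33, Mul(4664, Pow(113, -1))) = Add(-33, Mul(4664, Rational(1, 113))) = Add(-33, Rational(4664, 113)) = Rational(935, 113)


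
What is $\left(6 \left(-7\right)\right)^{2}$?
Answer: $1764$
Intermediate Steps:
$\left(6 \left(-7\right)\right)^{2} = \left(-42\right)^{2} = 1764$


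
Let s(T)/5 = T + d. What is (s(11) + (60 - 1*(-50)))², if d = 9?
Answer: 44100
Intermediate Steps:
s(T) = 45 + 5*T (s(T) = 5*(T + 9) = 5*(9 + T) = 45 + 5*T)
(s(11) + (60 - 1*(-50)))² = ((45 + 5*11) + (60 - 1*(-50)))² = ((45 + 55) + (60 + 50))² = (100 + 110)² = 210² = 44100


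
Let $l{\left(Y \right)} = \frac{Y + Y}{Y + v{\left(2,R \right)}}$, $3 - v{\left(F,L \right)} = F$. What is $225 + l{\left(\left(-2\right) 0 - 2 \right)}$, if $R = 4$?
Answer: $229$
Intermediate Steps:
$v{\left(F,L \right)} = 3 - F$
$l{\left(Y \right)} = \frac{2 Y}{1 + Y}$ ($l{\left(Y \right)} = \frac{Y + Y}{Y + \left(3 - 2\right)} = \frac{2 Y}{Y + \left(3 - 2\right)} = \frac{2 Y}{Y + 1} = \frac{2 Y}{1 + Y}$)
$225 + l{\left(\left(-2\right) 0 - 2 \right)} = 225 + \frac{2 \left(\left(-2\right) 0 - 2\right)}{1 - 2} = 225 + \frac{2 \left(0 - 2\right)}{1 + \left(0 - 2\right)} = 225 + 2 \left(-2\right) \frac{1}{1 - 2} = 225 + 2 \left(-2\right) \frac{1}{-1} = 225 + 2 \left(-2\right) \left(-1\right) = 225 + 4 = 229$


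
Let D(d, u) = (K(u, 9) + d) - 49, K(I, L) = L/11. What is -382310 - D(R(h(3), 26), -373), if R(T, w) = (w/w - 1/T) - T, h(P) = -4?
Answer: -16819751/44 ≈ -3.8227e+5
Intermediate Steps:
K(I, L) = L/11 (K(I, L) = L*(1/11) = L/11)
R(T, w) = 1 - T - 1/T (R(T, w) = (1 - 1/T) - T = 1 - T - 1/T)
D(d, u) = -530/11 + d (D(d, u) = ((1/11)*9 + d) - 49 = (9/11 + d) - 49 = -530/11 + d)
-382310 - D(R(h(3), 26), -373) = -382310 - (-530/11 + (1 - 1*(-4) - 1/(-4))) = -382310 - (-530/11 + (1 + 4 - 1*(-¼))) = -382310 - (-530/11 + (1 + 4 + ¼)) = -382310 - (-530/11 + 21/4) = -382310 - 1*(-1889/44) = -382310 + 1889/44 = -16819751/44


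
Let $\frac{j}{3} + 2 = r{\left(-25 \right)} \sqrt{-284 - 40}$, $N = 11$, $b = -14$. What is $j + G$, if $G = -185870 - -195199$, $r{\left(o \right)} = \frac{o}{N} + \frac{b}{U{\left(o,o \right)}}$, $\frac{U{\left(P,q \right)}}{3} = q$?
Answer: $9323 - \frac{30978 i}{275} \approx 9323.0 - 112.65 i$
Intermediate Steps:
$U{\left(P,q \right)} = 3 q$
$r{\left(o \right)} = - \frac{14}{3 o} + \frac{o}{11}$ ($r{\left(o \right)} = \frac{o}{11} - \frac{14}{3 o} = - \frac{14}{3 o} + \frac{o}{11}$)
$j = -6 - \frac{30978 i}{275}$ ($j = -6 + 3 \left(- \frac{14}{3 \left(-25\right)} + \frac{1}{11} \left(-25\right)\right) \sqrt{-284 - 40} = -6 + 3 \left(\left(- \frac{14}{3}\right) \left(- \frac{1}{25}\right) - \frac{25}{11}\right) \sqrt{-324} = -6 + 3 \left(\frac{14}{75} - \frac{25}{11}\right) 18 i = -6 + 3 \left(- \frac{1721 \cdot 18 i}{825}\right) = -6 + 3 \left(- \frac{10326 i}{275}\right) = -6 - \frac{30978 i}{275} \approx -6.0 - 112.65 i$)
$G = 9329$ ($G = -185870 + 195199 = 9329$)
$j + G = \left(-6 - \frac{30978 i}{275}\right) + 9329 = 9323 - \frac{30978 i}{275}$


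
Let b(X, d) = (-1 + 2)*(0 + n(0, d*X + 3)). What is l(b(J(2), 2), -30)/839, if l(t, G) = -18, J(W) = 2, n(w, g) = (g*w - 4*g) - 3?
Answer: -18/839 ≈ -0.021454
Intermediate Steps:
n(w, g) = -3 - 4*g + g*w (n(w, g) = (-4*g + g*w) - 3 = -3 - 4*g + g*w)
b(X, d) = -15 - 4*X*d (b(X, d) = (-1 + 2)*(0 + (-3 - 4*(d*X + 3) + (d*X + 3)*0)) = 1*(0 + (-3 - 4*(X*d + 3) + (X*d + 3)*0)) = 1*(0 + (-3 - 4*(3 + X*d) + (3 + X*d)*0)) = 1*(0 + (-3 + (-12 - 4*X*d) + 0)) = 1*(0 + (-15 - 4*X*d)) = 1*(-15 - 4*X*d) = -15 - 4*X*d)
l(b(J(2), 2), -30)/839 = -18/839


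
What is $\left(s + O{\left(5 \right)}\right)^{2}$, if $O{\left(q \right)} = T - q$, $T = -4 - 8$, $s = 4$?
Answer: $169$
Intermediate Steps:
$T = -12$ ($T = -4 - 8 = -12$)
$O{\left(q \right)} = -12 - q$
$\left(s + O{\left(5 \right)}\right)^{2} = \left(4 - 17\right)^{2} = \left(-13\right)^{2} = 169$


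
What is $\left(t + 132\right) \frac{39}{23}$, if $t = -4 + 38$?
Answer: $\frac{6474}{23} \approx 281.48$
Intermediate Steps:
$t = 34$
$\left(t + 132\right) \frac{39}{23} = \left(34 + 132\right) \frac{39}{23} = 166 \cdot 39 \cdot \frac{1}{23} = 166 \cdot \frac{39}{23} = \frac{6474}{23}$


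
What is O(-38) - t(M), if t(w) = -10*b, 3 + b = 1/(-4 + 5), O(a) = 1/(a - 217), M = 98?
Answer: -5101/255 ≈ -20.004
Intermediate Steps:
O(a) = 1/(-217 + a)
b = -2 (b = -3 + 1/(-4 + 5) = -3 + 1/1 = -3 + 1 = -2)
t(w) = 20 (t(w) = -10*(-2) = 20)
O(-38) - t(M) = 1/(-217 - 38) - 1*20 = 1/(-255) - 20 = -1/255 - 20 = -5101/255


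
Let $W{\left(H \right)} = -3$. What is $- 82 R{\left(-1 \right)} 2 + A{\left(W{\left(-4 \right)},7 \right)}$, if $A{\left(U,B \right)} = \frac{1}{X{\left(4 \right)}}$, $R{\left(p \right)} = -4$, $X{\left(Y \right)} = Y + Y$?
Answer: $\frac{5249}{8} \approx 656.13$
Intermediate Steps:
$X{\left(Y \right)} = 2 Y$
$A{\left(U,B \right)} = \frac{1}{8}$ ($A{\left(U,B \right)} = \frac{1}{2 \cdot 4} = \frac{1}{8}$)
$- 82 R{\left(-1 \right)} 2 + A{\left(W{\left(-4 \right)},7 \right)} = - 82 \left(\left(-4\right) 2\right) + \frac{1}{8} = \left(-82\right) \left(-8\right) + \frac{1}{8} = 656 + \frac{1}{8} = \frac{5249}{8}$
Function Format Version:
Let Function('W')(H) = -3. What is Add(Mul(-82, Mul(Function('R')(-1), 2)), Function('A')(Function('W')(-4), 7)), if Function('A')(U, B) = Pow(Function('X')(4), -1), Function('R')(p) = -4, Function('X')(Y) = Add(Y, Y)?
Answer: Rational(5249, 8) ≈ 656.13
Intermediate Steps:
Function('X')(Y) = Mul(2, Y)
Function('A')(U, B) = Rational(1, 8) (Function('A')(U, B) = Pow(Mul(2, 4), -1) = Pow(8, -1) = Rational(1, 8))
Add(Mul(-82, Mul(Function('R')(-1), 2)), Function('A')(Function('W')(-4), 7)) = Add(Mul(-82, Mul(-4, 2)), Rational(1, 8)) = Add(Mul(-82, -8), Rational(1, 8)) = Add(656, Rational(1, 8)) = Rational(5249, 8)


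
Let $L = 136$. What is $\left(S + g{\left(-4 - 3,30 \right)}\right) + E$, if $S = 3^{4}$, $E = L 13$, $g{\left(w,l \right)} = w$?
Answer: $1842$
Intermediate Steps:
$E = 1768$ ($E = 136 \cdot 13 = 1768$)
$S = 81$
$\left(S + g{\left(-4 - 3,30 \right)}\right) + E = \left(81 - 7\right) + 1768 = 74 + 1768 = 1842$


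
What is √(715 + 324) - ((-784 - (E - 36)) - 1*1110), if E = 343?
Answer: 2201 + √1039 ≈ 2233.2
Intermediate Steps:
√(715 + 324) - ((-784 - (E - 36)) - 1*1110) = √(715 + 324) - ((-784 - (343 - 36)) - 1*1110) = √1039 - ((-784 - 1*307) - 1110) = √1039 - ((-784 - 307) - 1110) = √1039 - (-1091 - 1110) = √1039 - 1*(-2201) = √1039 + 2201 = 2201 + √1039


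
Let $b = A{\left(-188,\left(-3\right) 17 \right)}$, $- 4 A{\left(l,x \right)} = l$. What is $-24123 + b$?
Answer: $-24076$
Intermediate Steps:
$A{\left(l,x \right)} = - \frac{l}{4}$
$b = 47$ ($b = \left(- \frac{1}{4}\right) \left(-188\right) = 47$)
$-24123 + b = -24123 + 47 = -24076$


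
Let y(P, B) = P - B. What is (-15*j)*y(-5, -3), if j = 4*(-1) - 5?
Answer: -270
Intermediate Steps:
j = -9 (j = -4 - 5 = -9)
(-15*j)*y(-5, -3) = (-15*(-9))*(-5 - 1*(-3)) = 135*(-5 + 3) = 135*(-2) = -270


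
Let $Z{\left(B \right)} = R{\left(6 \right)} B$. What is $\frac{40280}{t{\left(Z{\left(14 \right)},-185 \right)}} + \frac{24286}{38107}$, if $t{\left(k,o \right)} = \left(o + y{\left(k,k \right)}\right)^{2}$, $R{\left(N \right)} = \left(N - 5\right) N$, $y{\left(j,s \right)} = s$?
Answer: $\frac{1782691446}{388729507} \approx 4.5859$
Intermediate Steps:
$R{\left(N \right)} = N \left(-5 + N\right)$ ($R{\left(N \right)} = \left(-5 + N\right) N = N \left(-5 + N\right)$)
$Z{\left(B \right)} = 6 B$ ($Z{\left(B \right)} = 6 \left(-5 + 6\right) B = 6 \cdot 1 B = 6 B$)
$t{\left(k,o \right)} = \left(k + o\right)^{2}$ ($t{\left(k,o \right)} = \left(o + k\right)^{2} = \left(k + o\right)^{2}$)
$\frac{40280}{t{\left(Z{\left(14 \right)},-185 \right)}} + \frac{24286}{38107} = \frac{40280}{\left(6 \cdot 14 - 185\right)^{2}} + \frac{24286}{38107} = \frac{40280}{\left(84 - 185\right)^{2}} + 24286 \cdot \frac{1}{38107} = \frac{40280}{\left(-101\right)^{2}} + \frac{24286}{38107} = \frac{40280}{10201} + \frac{24286}{38107} = \frac{1782691446}{388729507}$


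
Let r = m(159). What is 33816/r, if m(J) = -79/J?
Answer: -5376744/79 ≈ -68060.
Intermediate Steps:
r = -79/159 ≈ -0.49686
33816/r = 33816/(-79/159) = 33816*(-159/79) = -5376744/79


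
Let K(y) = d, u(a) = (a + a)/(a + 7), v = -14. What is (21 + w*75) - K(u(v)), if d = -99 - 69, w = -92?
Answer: -6711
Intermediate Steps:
d = -168
u(a) = 2*a/(7 + a) (u(a) = (2*a)/(7 + a) = 2*a/(7 + a))
K(y) = -168
(21 + w*75) - K(u(v)) = (21 - 92*75) - 1*(-168) = (21 - 6900) + 168 = -6879 + 168 = -6711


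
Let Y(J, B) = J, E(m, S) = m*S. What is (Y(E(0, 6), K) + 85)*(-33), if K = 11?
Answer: -2805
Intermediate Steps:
E(m, S) = S*m
(Y(E(0, 6), K) + 85)*(-33) = (6*0 + 85)*(-33) = (0 + 85)*(-33) = 85*(-33) = -2805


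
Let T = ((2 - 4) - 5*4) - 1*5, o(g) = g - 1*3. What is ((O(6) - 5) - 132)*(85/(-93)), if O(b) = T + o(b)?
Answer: 13685/93 ≈ 147.15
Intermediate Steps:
o(g) = -3 + g (o(g) = g - 3 = -3 + g)
T = -27 (T = (-2 - 20) - 5 = -22 - 5 = -27)
O(b) = -30 + b (O(b) = -27 + (-3 + b) = -30 + b)
((O(6) - 5) - 132)*(85/(-93)) = (((-30 + 6) - 5) - 132)*(85/(-93)) = ((-24 - 5) - 132)*(85*(-1/93)) = (-29 - 132)*(-85/93) = -161*(-85/93) = 13685/93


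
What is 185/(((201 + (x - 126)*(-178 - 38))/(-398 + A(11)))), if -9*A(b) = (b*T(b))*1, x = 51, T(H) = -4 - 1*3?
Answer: -648425/147609 ≈ -4.3929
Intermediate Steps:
T(H) = -7 (T(H) = -4 - 3 = -7)
A(b) = 7*b/9 (A(b) = -b*(-7)/9 = -(-7*b)/9 = -(-7)*b/9 = 7*b/9)
185/(((201 + (x - 126)*(-178 - 38))/(-398 + A(11)))) = 185/(((201 + (51 - 126)*(-178 - 38))/(-398 + (7/9)*11))) = 185/(((201 - 75*(-216))/(-398 + 77/9))) = 185/(((201 + 16200)/(-3505/9))) = 185/((16401*(-9/3505))) = 185/(-147609/3505) = 185*(-3505/147609) = -648425/147609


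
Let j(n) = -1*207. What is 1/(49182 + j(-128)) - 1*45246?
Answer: -2215922849/48975 ≈ -45246.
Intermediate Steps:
j(n) = -207
1/(49182 + j(-128)) - 1*45246 = 1/(49182 - 207) - 1*45246 = 1/48975 - 45246 = -2215922849/48975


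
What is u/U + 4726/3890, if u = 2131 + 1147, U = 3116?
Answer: 6869409/3030310 ≈ 2.2669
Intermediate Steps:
u = 3278
u/U + 4726/3890 = 3278/3116 + 4726/3890 = 3278*(1/3116) + 4726*(1/3890) = 1639/1558 + 2363/1945 = 6869409/3030310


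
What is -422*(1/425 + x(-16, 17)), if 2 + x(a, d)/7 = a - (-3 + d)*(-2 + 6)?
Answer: 92902878/425 ≈ 2.1860e+5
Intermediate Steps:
x(a, d) = 70 - 28*d + 7*a (x(a, d) = -14 + 7*(a - (-3 + d)*(-2 + 6)) = -14 + 7*(a - (-3 + d)*4) = -14 + 7*(a - (-12 + 4*d)) = -14 + 7*(a + (12 - 4*d)) = -14 + 7*(12 + a - 4*d) = -14 + (84 - 28*d + 7*a) = 70 - 28*d + 7*a)
-422*(1/425 + x(-16, 17)) = -422*(1/425 + (70 - 28*17 + 7*(-16))) = -422*(1/425 + (70 - 476 - 112)) = -422*(1/425 - 518) = -422*(-220149/425) = 92902878/425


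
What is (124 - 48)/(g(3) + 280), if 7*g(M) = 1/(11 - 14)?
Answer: 1596/5879 ≈ 0.27147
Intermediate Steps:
g(M) = -1/21 (g(M) = 1/(7*(11 - 14)) = (⅐)/(-3) = (⅐)*(-⅓) = -1/21)
(124 - 48)/(g(3) + 280) = (124 - 48)/(-1/21 + 280) = 76/(5879/21) = 76*(21/5879) = 1596/5879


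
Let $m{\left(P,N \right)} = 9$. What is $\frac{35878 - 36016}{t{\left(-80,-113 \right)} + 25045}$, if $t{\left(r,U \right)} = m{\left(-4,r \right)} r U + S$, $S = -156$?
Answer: $- \frac{138}{106249} \approx -0.0012988$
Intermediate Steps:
$t{\left(r,U \right)} = -156 + 9 U r$ ($t{\left(r,U \right)} = 9 r U - 156 = 9 U r - 156 = -156 + 9 U r$)
$\frac{35878 - 36016}{t{\left(-80,-113 \right)} + 25045} = \frac{35878 - 36016}{\left(-156 + 9 \left(-113\right) \left(-80\right)\right) + 25045} = - \frac{138}{\left(-156 + 81360\right) + 25045} = - \frac{138}{81204 + 25045} = - \frac{138}{106249}$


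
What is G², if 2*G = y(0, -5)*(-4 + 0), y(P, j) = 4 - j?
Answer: 324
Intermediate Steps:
G = -18 (G = ((4 - 1*(-5))*(-4 + 0))/2 = ((4 + 5)*(-4))/2 = (9*(-4))/2 = (½)*(-36) = -18)
G² = (-18)² = 324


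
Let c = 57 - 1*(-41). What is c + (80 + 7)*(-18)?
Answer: -1468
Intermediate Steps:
c = 98 (c = 57 + 41 = 98)
c + (80 + 7)*(-18) = 98 + (80 + 7)*(-18) = 98 + 87*(-18) = 98 - 1566 = -1468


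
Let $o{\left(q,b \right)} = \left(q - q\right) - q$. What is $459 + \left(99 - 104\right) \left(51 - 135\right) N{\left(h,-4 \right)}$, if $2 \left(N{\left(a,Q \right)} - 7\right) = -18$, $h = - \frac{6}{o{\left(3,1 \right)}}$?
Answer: $-381$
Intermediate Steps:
$o{\left(q,b \right)} = - q$ ($o{\left(q,b \right)} = 0 - q = - q$)
$h = 2$ ($h = - \frac{6}{\left(-1\right) 3} = - \frac{6}{-3} = \left(-6\right) \left(- \frac{1}{3}\right) = 2$)
$N{\left(a,Q \right)} = -2$ ($N{\left(a,Q \right)} = 7 + \frac{1}{2} \left(-18\right) = 7 - 9 = -2$)
$459 + \left(99 - 104\right) \left(51 - 135\right) N{\left(h,-4 \right)} = 459 + \left(99 - 104\right) \left(51 - 135\right) \left(-2\right) = 459 + \left(-5\right) \left(-84\right) \left(-2\right) = 459 + 420 \left(-2\right) = 459 - 840 = -381$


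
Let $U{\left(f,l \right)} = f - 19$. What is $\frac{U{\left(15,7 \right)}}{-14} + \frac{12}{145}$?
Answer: $\frac{374}{1015} \approx 0.36847$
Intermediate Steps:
$U{\left(f,l \right)} = -19 + f$
$\frac{U{\left(15,7 \right)}}{-14} + \frac{12}{145} = \frac{-19 + 15}{-14} + \frac{12}{145} = \left(-4\right) \left(- \frac{1}{14}\right) + 12 \cdot \frac{1}{145} = \frac{2}{7} + \frac{12}{145} = \frac{374}{1015}$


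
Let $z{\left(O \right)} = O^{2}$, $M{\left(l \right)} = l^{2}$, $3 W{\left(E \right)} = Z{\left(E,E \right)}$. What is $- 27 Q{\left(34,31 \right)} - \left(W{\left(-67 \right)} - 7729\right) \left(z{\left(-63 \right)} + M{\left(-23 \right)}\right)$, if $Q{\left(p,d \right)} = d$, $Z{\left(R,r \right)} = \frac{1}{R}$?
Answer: $\frac{6987609703}{201} \approx 3.4764 \cdot 10^{7}$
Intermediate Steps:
$W{\left(E \right)} = \frac{1}{3 E}$
$- 27 Q{\left(34,31 \right)} - \left(W{\left(-67 \right)} - 7729\right) \left(z{\left(-63 \right)} + M{\left(-23 \right)}\right) = \left(-27\right) 31 - \left(\frac{1}{3 \left(-67\right)} - 7729\right) \left(\left(-63\right)^{2} + \left(-23\right)^{2}\right) = -837 - \left(\frac{1}{3} \left(- \frac{1}{67}\right) - 7729\right) \left(3969 + 529\right) = -837 - \left(- \frac{1}{201} - 7729\right) 4498 = -837 - \left(- \frac{1553530}{201}\right) 4498 = -837 - - \frac{6987777940}{201} = -837 + \frac{6987777940}{201} = \frac{6987609703}{201}$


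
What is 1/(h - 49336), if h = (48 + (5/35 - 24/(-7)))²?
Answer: -49/2287143 ≈ -2.1424e-5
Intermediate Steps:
h = 130321/49 (h = (48 + (5*(1/35) - 24*(-⅐)))² = (48 + (⅐ + 24/7))² = (48 + 25/7)² = (361/7)² = 130321/49 ≈ 2659.6)
1/(h - 49336) = 1/(130321/49 - 49336) = 1/(-2287143/49) = -49/2287143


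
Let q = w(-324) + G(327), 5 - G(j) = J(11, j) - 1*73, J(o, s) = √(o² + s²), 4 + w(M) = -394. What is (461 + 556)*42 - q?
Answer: 43034 + 5*√4282 ≈ 43361.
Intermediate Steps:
w(M) = -398 (w(M) = -4 - 394 = -398)
G(j) = 78 - √(121 + j²) (G(j) = 5 - (√(11² + j²) - 1*73) = 5 - (√(121 + j²) - 73) = 5 - (-73 + √(121 + j²)) = 5 + (73 - √(121 + j²)) = 78 - √(121 + j²))
q = -320 - 5*√4282 (q = -398 + (78 - √(121 + 327²)) = -398 + (78 - √(121 + 106929)) = -398 + (78 - √107050) = -398 + (78 - 5*√4282) = -320 - 5*√4282 ≈ -647.18)
(461 + 556)*42 - q = (461 + 556)*42 - (-320 - 5*√4282) = 1017*42 + (320 + 5*√4282) = 42714 + (320 + 5*√4282) = 43034 + 5*√4282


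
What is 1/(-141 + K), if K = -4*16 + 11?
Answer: -1/194 ≈ -0.0051546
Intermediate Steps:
K = -53 (K = -64 + 11 = -53)
1/(-141 + K) = 1/(-141 - 53) = 1/(-194) = -1/194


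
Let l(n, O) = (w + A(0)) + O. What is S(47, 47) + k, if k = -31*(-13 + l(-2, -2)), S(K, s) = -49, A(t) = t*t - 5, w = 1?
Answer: 540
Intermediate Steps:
A(t) = -5 + t² (A(t) = t² - 5 = -5 + t²)
l(n, O) = -4 + O (l(n, O) = (1 + (-5 + 0²)) + O = (1 + (-5 + 0)) + O = (1 - 5) + O = -4 + O)
k = 589 (k = -31*(-13 + (-4 - 2)) = -31*(-13 - 6) = -31*(-19) = 589)
S(47, 47) + k = -49 + 589 = 540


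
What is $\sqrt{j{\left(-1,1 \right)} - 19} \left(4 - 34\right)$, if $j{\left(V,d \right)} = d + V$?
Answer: $- 30 i \sqrt{19} \approx - 130.77 i$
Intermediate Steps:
$j{\left(V,d \right)} = V + d$
$\sqrt{j{\left(-1,1 \right)} - 19} \left(4 - 34\right) = \sqrt{\left(-1 + 1\right) - 19} \left(4 - 34\right) = \sqrt{0 - 19} \left(-30\right) = \sqrt{-19} \left(-30\right) = i \sqrt{19} \left(-30\right) = - 30 i \sqrt{19}$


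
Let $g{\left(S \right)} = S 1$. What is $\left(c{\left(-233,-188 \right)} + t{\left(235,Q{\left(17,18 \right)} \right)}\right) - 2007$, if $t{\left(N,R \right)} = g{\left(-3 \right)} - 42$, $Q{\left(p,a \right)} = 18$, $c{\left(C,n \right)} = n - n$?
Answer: $-2052$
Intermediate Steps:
$c{\left(C,n \right)} = 0$
$g{\left(S \right)} = S$
$t{\left(N,R \right)} = -45$ ($t{\left(N,R \right)} = -3 - 42 = -45$)
$\left(c{\left(-233,-188 \right)} + t{\left(235,Q{\left(17,18 \right)} \right)}\right) - 2007 = \left(0 - 45\right) - 2007 = -45 - 2007 = -2052$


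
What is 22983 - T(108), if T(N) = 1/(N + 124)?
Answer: 5332055/232 ≈ 22983.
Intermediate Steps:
T(N) = 1/(124 + N)
22983 - T(108) = 22983 - 1/(124 + 108) = 22983 - 1/232 = 5332055/232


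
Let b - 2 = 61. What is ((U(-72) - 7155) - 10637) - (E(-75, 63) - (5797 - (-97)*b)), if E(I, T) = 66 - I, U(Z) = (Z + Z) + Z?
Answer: -6241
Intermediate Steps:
b = 63 (b = 2 + 61 = 63)
U(Z) = 3*Z (U(Z) = 2*Z + Z = 3*Z)
((U(-72) - 7155) - 10637) - (E(-75, 63) - (5797 - (-97)*b)) = ((3*(-72) - 7155) - 10637) - ((66 - 1*(-75)) - (5797 - (-97)*63)) = ((-216 - 7155) - 10637) - ((66 + 75) - (5797 - 1*(-6111))) = (-7371 - 10637) - (141 - (5797 + 6111)) = -18008 - (141 - 1*11908) = -18008 - (141 - 11908) = -18008 - 1*(-11767) = -18008 + 11767 = -6241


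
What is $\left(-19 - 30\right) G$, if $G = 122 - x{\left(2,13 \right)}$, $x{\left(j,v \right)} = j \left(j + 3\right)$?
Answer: $-5488$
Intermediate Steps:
$x{\left(j,v \right)} = j \left(3 + j\right)$
$G = 112$ ($G = 122 - 2 \left(3 + 2\right) = 122 - 2 \cdot 5 = 122 - 10 = 112$)
$\left(-19 - 30\right) G = \left(-19 - 30\right) 112 = \left(-49\right) 112 = -5488$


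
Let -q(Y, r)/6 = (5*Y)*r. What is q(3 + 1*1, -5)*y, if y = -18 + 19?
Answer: 600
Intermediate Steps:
q(Y, r) = -30*Y*r (q(Y, r) = -6*5*Y*r = -30*Y*r)
y = 1
q(3 + 1*1, -5)*y = -30*(3 + 1*1)*(-5)*1 = -30*(3 + 1)*(-5)*1 = -30*4*(-5)*1 = 600*1 = 600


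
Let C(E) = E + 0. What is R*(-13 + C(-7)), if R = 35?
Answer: -700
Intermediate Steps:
C(E) = E
R*(-13 + C(-7)) = 35*(-13 - 7) = 35*(-20) = -700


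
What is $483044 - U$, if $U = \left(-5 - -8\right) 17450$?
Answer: $430694$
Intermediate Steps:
$U = 52350$ ($U = \left(-5 + 8\right) 17450 = 3 \cdot 17450 = 52350$)
$483044 - U = 483044 - 52350 = 430694$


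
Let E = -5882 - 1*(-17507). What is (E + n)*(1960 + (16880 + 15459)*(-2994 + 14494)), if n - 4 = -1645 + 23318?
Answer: 12385029118920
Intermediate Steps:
n = 21677 (n = 4 + (-1645 + 23318) = 4 + 21673 = 21677)
E = 11625 (E = -5882 + 17507 = 11625)
(E + n)*(1960 + (16880 + 15459)*(-2994 + 14494)) = (11625 + 21677)*(1960 + (16880 + 15459)*(-2994 + 14494)) = 33302*(1960 + 32339*11500) = 33302*(1960 + 371898500) = 33302*371900460 = 12385029118920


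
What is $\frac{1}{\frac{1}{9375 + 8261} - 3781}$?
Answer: $- \frac{17636}{66681715} \approx -0.00026448$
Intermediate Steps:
$\frac{1}{\frac{1}{9375 + 8261} - 3781} = \frac{1}{\frac{1}{17636} - 3781} = \frac{1}{- \frac{66681715}{17636}} = - \frac{17636}{66681715}$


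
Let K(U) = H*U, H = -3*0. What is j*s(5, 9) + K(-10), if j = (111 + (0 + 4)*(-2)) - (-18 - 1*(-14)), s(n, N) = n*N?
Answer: 4815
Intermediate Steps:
s(n, N) = N*n
H = 0
j = 107 (j = (111 + 4*(-2)) - (-18 + 14) = (111 - 8) - 1*(-4) = 103 + 4 = 107)
K(U) = 0 (K(U) = 0*U = 0)
j*s(5, 9) + K(-10) = 107*(9*5) + 0 = 107*45 + 0 = 4815 + 0 = 4815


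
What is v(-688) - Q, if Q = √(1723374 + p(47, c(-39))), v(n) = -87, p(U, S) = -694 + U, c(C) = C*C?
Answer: -87 - √1722727 ≈ -1399.5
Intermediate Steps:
c(C) = C²
Q = √1722727 (Q = √(1723374 + (-694 + 47)) = √(1723374 - 647) = √1722727 ≈ 1312.5)
v(-688) - Q = -87 - √1722727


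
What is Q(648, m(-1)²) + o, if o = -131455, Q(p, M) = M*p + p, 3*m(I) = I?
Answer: -130735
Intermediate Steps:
m(I) = I/3
Q(p, M) = p + M*p
Q(648, m(-1)²) + o = 648*(1 + ((⅓)*(-1))²) - 131455 = 648*(1 + (-⅓)²) - 131455 = 648*(1 + ⅑) - 131455 = 648*(10/9) - 131455 = 720 - 131455 = -130735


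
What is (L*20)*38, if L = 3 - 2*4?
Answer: -3800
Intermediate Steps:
L = -5 (L = 3 - 8 = -5)
(L*20)*38 = -5*20*38 = -100*38 = -3800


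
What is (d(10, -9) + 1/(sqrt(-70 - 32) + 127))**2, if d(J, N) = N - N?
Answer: (127 + I*sqrt(102))**(-2) ≈ 6.0836e-5 - 9.7374e-6*I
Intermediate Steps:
d(J, N) = 0
(d(10, -9) + 1/(sqrt(-70 - 32) + 127))**2 = (0 + 1/(sqrt(-70 - 32) + 127))**2 = (0 + 1/(sqrt(-102) + 127))**2 = (0 + 1/(I*sqrt(102) + 127))**2 = (0 + 1/(127 + I*sqrt(102)))**2 = (1/(127 + I*sqrt(102)))**2 = (127 + I*sqrt(102))**(-2)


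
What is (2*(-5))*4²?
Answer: -160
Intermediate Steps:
(2*(-5))*4² = -10*16 = -160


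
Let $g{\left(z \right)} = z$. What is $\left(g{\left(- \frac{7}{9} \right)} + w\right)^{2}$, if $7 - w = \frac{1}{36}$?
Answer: $\frac{49729}{1296} \approx 38.371$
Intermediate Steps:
$w = \frac{251}{36}$ ($w = 7 - \frac{1}{36} = \frac{251}{36} \approx 6.9722$)
$\left(g{\left(- \frac{7}{9} \right)} + w\right)^{2} = \left(- \frac{7}{9} + \frac{251}{36}\right)^{2} = \left(\frac{223}{36}\right)^{2} = \frac{49729}{1296}$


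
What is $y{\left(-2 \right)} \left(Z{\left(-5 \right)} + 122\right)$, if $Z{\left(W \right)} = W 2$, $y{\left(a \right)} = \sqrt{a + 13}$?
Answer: $112 \sqrt{11} \approx 371.46$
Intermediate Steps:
$y{\left(a \right)} = \sqrt{13 + a}$
$Z{\left(W \right)} = 2 W$
$y{\left(-2 \right)} \left(Z{\left(-5 \right)} + 122\right) = \sqrt{13 - 2} \left(2 \left(-5\right) + 122\right) = \sqrt{11} \left(-10 + 122\right) = \sqrt{11} \cdot 112 = 112 \sqrt{11}$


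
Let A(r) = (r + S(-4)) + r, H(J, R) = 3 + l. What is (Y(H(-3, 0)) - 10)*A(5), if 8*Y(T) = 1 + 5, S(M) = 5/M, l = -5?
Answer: -1295/16 ≈ -80.938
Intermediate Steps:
H(J, R) = -2 (H(J, R) = 3 - 5 = -2)
A(r) = -5/4 + 2*r (A(r) = (r + 5/(-4)) + r = (r + 5*(-1/4)) + r = (r - 5/4) + r = (-5/4 + r) + r = -5/4 + 2*r)
Y(T) = 3/4 (Y(T) = (1 + 5)/8 = (1/8)*6 = 3/4)
(Y(H(-3, 0)) - 10)*A(5) = (3/4 - 10)*(-5/4 + 2*5) = -37*(-5/4 + 10)/4 = -37/4*35/4 = -1295/16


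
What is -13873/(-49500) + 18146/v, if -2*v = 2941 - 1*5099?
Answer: 913195967/53410500 ≈ 17.098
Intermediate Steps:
v = 1079 (v = -(2941 - 1*5099)/2 = -(2941 - 5099)/2 = -½*(-2158) = 1079)
-13873/(-49500) + 18146/v = -13873/(-49500) + 18146/1079 = -13873*(-1/49500) + 18146*(1/1079) = 13873/49500 + 18146/1079 = 913195967/53410500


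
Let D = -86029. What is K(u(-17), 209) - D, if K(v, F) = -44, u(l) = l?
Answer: 85985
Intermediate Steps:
K(u(-17), 209) - D = -44 - 1*(-86029) = -44 + 86029 = 85985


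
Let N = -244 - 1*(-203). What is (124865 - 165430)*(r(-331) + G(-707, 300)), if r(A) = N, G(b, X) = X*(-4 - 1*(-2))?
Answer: 26002165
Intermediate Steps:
G(b, X) = -2*X (G(b, X) = X*(-4 + 2) = X*(-2) = -2*X)
N = -41 (N = -244 + 203 = -41)
r(A) = -41
(124865 - 165430)*(r(-331) + G(-707, 300)) = (124865 - 165430)*(-41 - 2*300) = -40565*(-41 - 600) = -40565*(-641) = 26002165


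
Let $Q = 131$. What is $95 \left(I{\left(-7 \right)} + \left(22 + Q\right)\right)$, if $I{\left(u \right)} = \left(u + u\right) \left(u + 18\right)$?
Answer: $-95$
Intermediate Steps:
$I{\left(u \right)} = 2 u \left(18 + u\right)$
$95 \left(I{\left(-7 \right)} + \left(22 + Q\right)\right) = 95 \left(2 \left(-7\right) \left(18 - 7\right) + \left(22 + 131\right)\right) = 95 \left(2 \left(-7\right) 11 + 153\right) = 95 \left(-154 + 153\right) = 95 \left(-1\right) = -95$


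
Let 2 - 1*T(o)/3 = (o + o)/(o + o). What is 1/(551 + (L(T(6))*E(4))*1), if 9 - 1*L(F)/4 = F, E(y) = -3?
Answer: 1/479 ≈ 0.0020877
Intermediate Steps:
T(o) = 3 (T(o) = 6 - 3*(o + o)/(o + o) = 6 - 3*2*o/(2*o) = 6 - 3*2*o*1/(2*o) = 6 - 3*1 = 6 - 3 = 3)
L(F) = 36 - 4*F
1/(551 + (L(T(6))*E(4))*1) = 1/(551 + ((36 - 4*3)*(-3))*1) = 1/(551 + ((36 - 12)*(-3))*1) = 1/(551 + (24*(-3))*1) = 1/(551 - 72*1) = 1/(551 - 72) = 1/479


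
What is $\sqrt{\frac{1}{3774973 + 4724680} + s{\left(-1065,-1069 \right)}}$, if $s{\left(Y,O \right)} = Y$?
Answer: $\frac{14 i \sqrt{392550855534367}}{8499653} \approx 32.634 i$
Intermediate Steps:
$\sqrt{\frac{1}{3774973 + 4724680} + s{\left(-1065,-1069 \right)}} = \sqrt{\frac{1}{3774973 + 4724680} - 1065} = \sqrt{\frac{1}{8499653} - 1065} = \sqrt{- \frac{9052130444}{8499653}} = \frac{14 i \sqrt{392550855534367}}{8499653}$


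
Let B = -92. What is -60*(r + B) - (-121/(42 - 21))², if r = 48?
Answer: 1149599/441 ≈ 2606.8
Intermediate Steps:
-60*(r + B) - (-121/(42 - 21))² = -60*(48 - 92) - (-121/(42 - 21))² = -60*(-44) - (-121/21)² = 2640 - (-121*1/21)² = 2640 - (-121/21)² = 2640 - 1*14641/441 = 2640 - 14641/441 = 1149599/441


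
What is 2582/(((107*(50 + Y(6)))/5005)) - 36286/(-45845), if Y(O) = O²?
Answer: 296392356361/210932845 ≈ 1405.2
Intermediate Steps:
2582/(((107*(50 + Y(6)))/5005)) - 36286/(-45845) = 2582/(((107*(50 + 6²))/5005)) - 36286/(-45845) = 2582/(((107*(50 + 36))*(1/5005))) - 36286*(-1/45845) = 2582/(((107*86)*(1/5005))) + 36286/45845 = 2582/((9202*(1/5005))) + 36286/45845 = 2582/(9202/5005) + 36286/45845 = 2582*(5005/9202) + 36286/45845 = 6461455/4601 + 36286/45845 = 296392356361/210932845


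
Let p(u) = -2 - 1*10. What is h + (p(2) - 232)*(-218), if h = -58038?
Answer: -4846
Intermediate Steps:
p(u) = -12 (p(u) = -2 - 10 = -12)
h + (p(2) - 232)*(-218) = -58038 + (-12 - 232)*(-218) = -58038 - 244*(-218) = -58038 + 53192 = -4846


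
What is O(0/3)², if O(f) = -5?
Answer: 25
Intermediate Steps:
O(0/3)² = (-5)² = 25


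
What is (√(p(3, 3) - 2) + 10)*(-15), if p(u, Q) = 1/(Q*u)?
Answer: -150 - 5*I*√17 ≈ -150.0 - 20.616*I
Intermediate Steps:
p(u, Q) = 1/(Q*u)
(√(p(3, 3) - 2) + 10)*(-15) = (√(1/(3*3) - 2) + 10)*(-15) = (√((⅓)*(⅓) - 2) + 10)*(-15) = (√(⅑ - 2) + 10)*(-15) = (√(-17/9) + 10)*(-15) = (I*√17/3 + 10)*(-15) = (10 + I*√17/3)*(-15) = -150 - 5*I*√17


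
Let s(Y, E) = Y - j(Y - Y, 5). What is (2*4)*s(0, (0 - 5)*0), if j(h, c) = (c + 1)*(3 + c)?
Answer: -384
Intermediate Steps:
j(h, c) = (1 + c)*(3 + c)
s(Y, E) = -48 + Y (s(Y, E) = Y - (3 + 5² + 4*5) = Y - (3 + 25 + 20) = Y - 1*48 = Y - 48 = -48 + Y)
(2*4)*s(0, (0 - 5)*0) = (2*4)*(-48 + 0) = 8*(-48) = -384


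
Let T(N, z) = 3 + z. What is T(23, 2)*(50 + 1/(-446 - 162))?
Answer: 151995/608 ≈ 249.99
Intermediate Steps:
T(23, 2)*(50 + 1/(-446 - 162)) = (3 + 2)*(50 + 1/(-446 - 162)) = 5*(50 + 1/(-608)) = 5*(50 - 1/608) = 5*(30399/608) = 151995/608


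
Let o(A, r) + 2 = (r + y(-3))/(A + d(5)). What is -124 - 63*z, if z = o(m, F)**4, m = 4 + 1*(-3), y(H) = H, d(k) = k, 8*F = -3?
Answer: -186149407/65536 ≈ -2840.4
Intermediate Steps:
F = -3/8 (F = (1/8)*(-3) = -3/8 ≈ -0.37500)
m = 1 (m = 4 - 3 = 1)
o(A, r) = -2 + (-3 + r)/(5 + A) (o(A, r) = -2 + (r - 3)/(A + 5) = -2 + (-3 + r)/(5 + A))
z = 2825761/65536 (z = ((-13 - 3/8 - 2*1)/(5 + 1))**4 = ((-13 - 3/8 - 2)/6)**4 = ((1/6)*(-123/8))**4 = (-41/16)**4 = 2825761/65536 ≈ 43.118)
-124 - 63*z = -124 - 63*2825761/65536 = -124 - 178022943/65536 = -186149407/65536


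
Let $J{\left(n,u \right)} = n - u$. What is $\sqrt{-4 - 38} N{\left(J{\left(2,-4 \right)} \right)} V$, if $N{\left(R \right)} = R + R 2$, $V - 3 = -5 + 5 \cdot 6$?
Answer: $504 i \sqrt{42} \approx 3266.3 i$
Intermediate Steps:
$V = 28$ ($V = 3 + \left(-5 + 5 \cdot 6\right) = 3 + \left(-5 + 30\right) = 3 + 25 = 28$)
$N{\left(R \right)} = 3 R$ ($N{\left(R \right)} = R + 2 R = 3 R$)
$\sqrt{-4 - 38} N{\left(J{\left(2,-4 \right)} \right)} V = \sqrt{-4 - 38} \cdot 3 \left(2 - -4\right) 28 = \sqrt{-42} \cdot 3 \left(2 + 4\right) 28 = i \sqrt{42} \cdot 3 \cdot 6 \cdot 28 = i \sqrt{42} \cdot 18 \cdot 28 = 18 i \sqrt{42} \cdot 28 = 504 i \sqrt{42}$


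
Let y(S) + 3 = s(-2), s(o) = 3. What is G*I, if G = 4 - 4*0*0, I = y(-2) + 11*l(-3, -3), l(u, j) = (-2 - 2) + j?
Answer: -308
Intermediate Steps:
l(u, j) = -4 + j
y(S) = 0 (y(S) = -3 + 3 = 0)
I = -77 (I = 0 + 11*(-4 - 3) = 0 + 11*(-7) = 0 - 77 = -77)
G = 4 (G = 4 + 0*0 = 4 + 0 = 4)
G*I = 4*(-77) = -308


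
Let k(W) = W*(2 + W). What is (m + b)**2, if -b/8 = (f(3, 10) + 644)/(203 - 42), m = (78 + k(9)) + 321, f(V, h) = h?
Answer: 5616902916/25921 ≈ 2.1669e+5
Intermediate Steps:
m = 498 (m = (78 + 9*(2 + 9)) + 321 = (78 + 9*11) + 321 = (78 + 99) + 321 = 177 + 321 = 498)
b = -5232/161 (b = -8*(10 + 644)/(203 - 42) = -5232/161 ≈ -32.497)
(m + b)**2 = (498 - 5232/161)**2 = (74946/161)**2 = 5616902916/25921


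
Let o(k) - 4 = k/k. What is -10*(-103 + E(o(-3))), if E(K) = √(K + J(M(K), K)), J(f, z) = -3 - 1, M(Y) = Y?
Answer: 1020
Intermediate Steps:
o(k) = 5 (o(k) = 4 + k/k = 4 + 1 = 5)
J(f, z) = -4
E(K) = √(-4 + K) (E(K) = √(K - 4) = √(-4 + K))
-10*(-103 + E(o(-3))) = -10*(-103 + √(-4 + 5)) = -10*(-103 + √1) = -10*(-103 + 1) = -10*(-102) = 1020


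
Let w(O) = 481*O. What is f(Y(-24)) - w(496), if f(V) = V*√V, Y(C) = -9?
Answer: -238576 - 27*I ≈ -2.3858e+5 - 27.0*I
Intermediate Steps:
f(V) = V^(3/2)
f(Y(-24)) - w(496) = (-9)^(3/2) - 481*496 = -27*I - 1*238576 = -27*I - 238576 = -238576 - 27*I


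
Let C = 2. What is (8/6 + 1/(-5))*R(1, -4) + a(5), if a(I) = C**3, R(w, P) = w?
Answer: 137/15 ≈ 9.1333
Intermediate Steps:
a(I) = 8 (a(I) = 2**3 = 8)
(8/6 + 1/(-5))*R(1, -4) + a(5) = (8/6 + 1/(-5))*1 + 8 = (8*(1/6) + 1*(-1/5))*1 + 8 = (4/3 - 1/5)*1 + 8 = (17/15)*1 + 8 = 17/15 + 8 = 137/15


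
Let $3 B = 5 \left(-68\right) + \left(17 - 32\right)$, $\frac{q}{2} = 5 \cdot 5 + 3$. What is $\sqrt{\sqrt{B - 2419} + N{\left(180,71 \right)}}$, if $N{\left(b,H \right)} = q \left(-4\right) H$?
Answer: $\frac{\sqrt{-143136 + 6 i \sqrt{5709}}}{3} \approx 0.19971 + 126.11 i$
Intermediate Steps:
$q = 56$ ($q = 2 \left(5 \cdot 5 + 3\right) = 2 \left(25 + 3\right) = 2 \cdot 28 = 56$)
$N{\left(b,H \right)} = - 224 H$ ($N{\left(b,H \right)} = 56 \left(-4\right) H = - 224 H$)
$B = - \frac{355}{3}$ ($B = \frac{5 \left(-68\right) + \left(17 - 32\right)}{3} = \frac{-340 + \left(17 - 32\right)}{3} = \frac{-340 - 15}{3} = \frac{1}{3} \left(-355\right) = - \frac{355}{3} \approx -118.33$)
$\sqrt{\sqrt{B - 2419} + N{\left(180,71 \right)}} = \sqrt{\sqrt{- \frac{355}{3} - 2419} - 15904} = \sqrt{\sqrt{- \frac{7612}{3}} - 15904} = \sqrt{\frac{2 i \sqrt{5709}}{3} - 15904} = \sqrt{-15904 + \frac{2 i \sqrt{5709}}{3}}$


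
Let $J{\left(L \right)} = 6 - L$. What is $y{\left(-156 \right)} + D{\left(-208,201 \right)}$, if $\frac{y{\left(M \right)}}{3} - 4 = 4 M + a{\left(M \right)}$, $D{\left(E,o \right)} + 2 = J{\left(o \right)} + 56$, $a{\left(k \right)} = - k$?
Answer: $-1533$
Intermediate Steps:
$D{\left(E,o \right)} = 60 - o$ ($D{\left(E,o \right)} = -2 + \left(\left(6 - o\right) + 56\right) = -2 - \left(-62 + o\right) = 60 - o$)
$y{\left(M \right)} = 12 + 9 M$ ($y{\left(M \right)} = 12 + 3 \left(4 M - M\right) = 12 + 3 \cdot 3 M = 12 + 9 M$)
$y{\left(-156 \right)} + D{\left(-208,201 \right)} = \left(12 + 9 \left(-156\right)\right) + \left(60 - 201\right) = \left(12 - 1404\right) + \left(60 - 201\right) = -1392 - 141 = -1533$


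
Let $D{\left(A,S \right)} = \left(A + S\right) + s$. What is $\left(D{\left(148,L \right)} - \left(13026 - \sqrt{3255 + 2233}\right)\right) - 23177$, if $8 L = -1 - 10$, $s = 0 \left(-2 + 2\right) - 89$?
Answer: $- \frac{289163}{8} + 28 \sqrt{7} \approx -36071.0$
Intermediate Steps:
$s = -89$ ($s = 0 \cdot 0 - 89 = 0 - 89 = -89$)
$L = - \frac{11}{8}$ ($L = \frac{-1 - 10}{8} = \frac{1}{8} \left(-11\right) = - \frac{11}{8} \approx -1.375$)
$D{\left(A,S \right)} = -89 + A + S$ ($D{\left(A,S \right)} = \left(A + S\right) - 89 = -89 + A + S$)
$\left(D{\left(148,L \right)} - \left(13026 - \sqrt{3255 + 2233}\right)\right) - 23177 = \left(\left(-89 + 148 - \frac{11}{8}\right) - \left(13026 - \sqrt{3255 + 2233}\right)\right) - 23177 = \left(\frac{461}{8} - \left(13026 - \sqrt{5488}\right)\right) - 23177 = \left(\frac{461}{8} - \left(13026 - 28 \sqrt{7}\right)\right) - 23177 = \left(- \frac{103747}{8} + 28 \sqrt{7}\right) - 23177 = - \frac{289163}{8} + 28 \sqrt{7}$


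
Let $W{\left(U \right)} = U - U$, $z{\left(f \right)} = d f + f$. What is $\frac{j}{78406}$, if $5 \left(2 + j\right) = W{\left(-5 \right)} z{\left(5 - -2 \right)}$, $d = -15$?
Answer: $- \frac{1}{39203} \approx -2.5508 \cdot 10^{-5}$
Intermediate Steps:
$z{\left(f \right)} = - 14 f$ ($z{\left(f \right)} = - 15 f + f = - 14 f$)
$W{\left(U \right)} = 0$
$j = -2$ ($j = -2 + \frac{0 \left(- 14 \left(5 - -2\right)\right)}{5} = -2 + \frac{0 \left(- 14 \left(5 + 2\right)\right)}{5} = -2 + \frac{0 \left(\left(-14\right) 7\right)}{5} = -2 + \frac{0 \left(-98\right)}{5} = -2 + \frac{1}{5} \cdot 0 = -2 + 0 = -2$)
$\frac{j}{78406} = - \frac{2}{78406} = \left(-2\right) \frac{1}{78406} = - \frac{1}{39203}$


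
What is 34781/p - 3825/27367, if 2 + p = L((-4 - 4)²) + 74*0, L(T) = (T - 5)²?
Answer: 938544452/95209793 ≈ 9.8577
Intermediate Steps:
L(T) = (-5 + T)²
p = 3479 (p = -2 + ((-5 + (-4 - 4)²)² + 74*0) = -2 + ((-5 + (-8)²)² + 0) = -2 + ((-5 + 64)² + 0) = -2 + (59² + 0) = -2 + (3481 + 0) = -2 + 3481 = 3479)
34781/p - 3825/27367 = 34781/3479 - 3825/27367 = 938544452/95209793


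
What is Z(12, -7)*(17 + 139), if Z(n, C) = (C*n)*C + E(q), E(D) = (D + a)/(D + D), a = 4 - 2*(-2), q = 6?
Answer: 91910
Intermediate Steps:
a = 8 (a = 4 + 4 = 8)
E(D) = (8 + D)/(2*D) (E(D) = (D + 8)/(D + D) = (8 + D)/((2*D)) = (8 + D)*(1/(2*D)) = (8 + D)/(2*D))
Z(n, C) = 7/6 + n*C² (Z(n, C) = (C*n)*C + (½)*(8 + 6)/6 = n*C² + (½)*(⅙)*14 = n*C² + 7/6 = 7/6 + n*C²)
Z(12, -7)*(17 + 139) = (7/6 + 12*(-7)²)*(17 + 139) = (7/6 + 12*49)*156 = (7/6 + 588)*156 = (3535/6)*156 = 91910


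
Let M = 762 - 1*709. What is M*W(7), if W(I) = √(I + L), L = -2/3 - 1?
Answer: 212*√3/3 ≈ 122.40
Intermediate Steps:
L = -5/3 (L = -2*⅓ - 1 = -⅔ - 1 = -5/3 ≈ -1.6667)
M = 53 (M = 762 - 709 = 53)
W(I) = √(-5/3 + I) (W(I) = √(I - 5/3) = √(-5/3 + I))
M*W(7) = 53*(√(-15 + 9*7)/3) = 53*(√(-15 + 63)/3) = 53*(√48/3) = 53*((4*√3)/3) = 53*(4*√3/3) = 212*√3/3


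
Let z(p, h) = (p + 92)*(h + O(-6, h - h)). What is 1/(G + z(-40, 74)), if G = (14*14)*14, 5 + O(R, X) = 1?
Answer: 1/6384 ≈ 0.00015664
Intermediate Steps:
O(R, X) = -4 (O(R, X) = -5 + 1 = -4)
G = 2744 (G = 196*14 = 2744)
z(p, h) = (-4 + h)*(92 + p) (z(p, h) = (p + 92)*(h - 4) = (92 + p)*(-4 + h) = (-4 + h)*(92 + p))
1/(G + z(-40, 74)) = 1/(2744 + (-368 - 4*(-40) + 92*74 + 74*(-40))) = 1/(2744 + (-368 + 160 + 6808 - 2960)) = 1/(2744 + 3640) = 1/6384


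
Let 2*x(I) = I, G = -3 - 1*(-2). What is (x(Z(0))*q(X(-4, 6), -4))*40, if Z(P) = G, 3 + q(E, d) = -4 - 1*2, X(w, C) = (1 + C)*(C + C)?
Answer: 180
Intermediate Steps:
X(w, C) = 2*C*(1 + C) (X(w, C) = (1 + C)*(2*C) = 2*C*(1 + C))
q(E, d) = -9 (q(E, d) = -3 + (-4 - 1*2) = -3 + (-4 - 2) = -3 - 6 = -9)
G = -1 (G = -3 + 2 = -1)
Z(P) = -1
x(I) = I/2
(x(Z(0))*q(X(-4, 6), -4))*40 = (((½)*(-1))*(-9))*40 = -½*(-9)*40 = (9/2)*40 = 180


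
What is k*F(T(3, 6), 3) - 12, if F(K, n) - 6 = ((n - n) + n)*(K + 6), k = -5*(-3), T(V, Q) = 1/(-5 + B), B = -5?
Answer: 687/2 ≈ 343.50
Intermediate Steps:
T(V, Q) = -1/10 (T(V, Q) = 1/(-5 - 5) = 1/(-10) = -1/10)
k = 15
F(K, n) = 6 + n*(6 + K) (F(K, n) = 6 + ((n - n) + n)*(K + 6) = 6 + (0 + n)*(6 + K) = 6 + n*(6 + K))
k*F(T(3, 6), 3) - 12 = 15*(6 + 6*3 - 1/10*3) - 12 = 15*(6 + 18 - 3/10) - 12 = 15*(237/10) - 12 = 711/2 - 12 = 687/2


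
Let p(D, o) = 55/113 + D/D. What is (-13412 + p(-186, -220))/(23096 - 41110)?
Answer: 757694/1017791 ≈ 0.74445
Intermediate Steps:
p(D, o) = 168/113 (p(D, o) = 55*(1/113) + 1 = 55/113 + 1 = 168/113)
(-13412 + p(-186, -220))/(23096 - 41110) = (-13412 + 168/113)/(23096 - 41110) = -1515388/113/(-18014) = -1515388/113*(-1/18014) = 757694/1017791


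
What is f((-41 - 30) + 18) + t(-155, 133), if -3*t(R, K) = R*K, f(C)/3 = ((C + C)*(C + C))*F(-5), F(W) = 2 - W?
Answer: 728483/3 ≈ 2.4283e+5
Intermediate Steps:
f(C) = 84*C² (f(C) = 3*(((C + C)*(C + C))*(2 - 1*(-5))) = 3*(((2*C)*(2*C))*(2 + 5)) = 3*((4*C²)*7) = 3*(28*C²) = 84*C²)
t(R, K) = -K*R/3 (t(R, K) = -R*K/3 = -K*R/3)
f((-41 - 30) + 18) + t(-155, 133) = 84*((-41 - 30) + 18)² - ⅓*133*(-155) = 84*(-71 + 18)² + 20615/3 = 84*(-53)² + 20615/3 = 84*2809 + 20615/3 = 235956 + 20615/3 = 728483/3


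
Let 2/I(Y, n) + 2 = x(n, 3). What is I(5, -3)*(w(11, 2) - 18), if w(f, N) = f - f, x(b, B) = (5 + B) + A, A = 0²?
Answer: -6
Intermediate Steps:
A = 0
x(b, B) = 5 + B (x(b, B) = (5 + B) + 0 = 5 + B)
I(Y, n) = ⅓ (I(Y, n) = 2/(-2 + (5 + 3)) = 2/(-2 + 8) = 2/6 = 2*(⅙) = ⅓)
w(f, N) = 0
I(5, -3)*(w(11, 2) - 18) = (0 - 18)/3 = (⅓)*(-18) = -6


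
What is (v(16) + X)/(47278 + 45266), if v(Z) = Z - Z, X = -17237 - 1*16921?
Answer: -5693/15424 ≈ -0.36910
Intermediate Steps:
X = -34158 (X = -17237 - 16921 = -34158)
v(Z) = 0
(v(16) + X)/(47278 + 45266) = (0 - 34158)/(47278 + 45266) = -34158/92544 = -34158*1/92544 = -5693/15424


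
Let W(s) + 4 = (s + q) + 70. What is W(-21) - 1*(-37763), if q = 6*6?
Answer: 37844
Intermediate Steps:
q = 36
W(s) = 102 + s (W(s) = -4 + ((s + 36) + 70) = -4 + ((36 + s) + 70) = -4 + (106 + s) = 102 + s)
W(-21) - 1*(-37763) = (102 - 21) - 1*(-37763) = 81 + 37763 = 37844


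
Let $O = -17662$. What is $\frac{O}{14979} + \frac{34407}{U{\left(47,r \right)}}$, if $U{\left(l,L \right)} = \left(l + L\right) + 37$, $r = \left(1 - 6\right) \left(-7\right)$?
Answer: $\frac{513280675}{1782501} \approx 287.96$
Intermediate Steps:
$r = 35$ ($r = \left(-5\right) \left(-7\right) = 35$)
$U{\left(l,L \right)} = 37 + L + l$ ($U{\left(l,L \right)} = \left(L + l\right) + 37 = 37 + L + l$)
$\frac{O}{14979} + \frac{34407}{U{\left(47,r \right)}} = - \frac{17662}{14979} + \frac{34407}{37 + 35 + 47} = \left(-17662\right) \frac{1}{14979} + \frac{34407}{119} = - \frac{17662}{14979} + 34407 \cdot \frac{1}{119} = - \frac{17662}{14979} + \frac{34407}{119} = \frac{513280675}{1782501}$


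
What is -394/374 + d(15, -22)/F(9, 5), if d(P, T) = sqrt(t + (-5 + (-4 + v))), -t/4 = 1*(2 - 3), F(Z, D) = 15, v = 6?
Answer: -2768/2805 ≈ -0.98681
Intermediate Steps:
t = 4 (t = -4*(2 - 3) = -4*(-1) = 4)
d(P, T) = 1 (d(P, T) = sqrt(4 + (-5 + (-4 + 6))) = sqrt(4 + (-5 + 2)) = sqrt(4 - 3) = sqrt(1) = 1)
-394/374 + d(15, -22)/F(9, 5) = -394/374 + 1/15 = -394*1/374 + 1*(1/15) = -197/187 + 1/15 = -2768/2805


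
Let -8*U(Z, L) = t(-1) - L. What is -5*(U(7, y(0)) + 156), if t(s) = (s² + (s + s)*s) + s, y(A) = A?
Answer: -3115/4 ≈ -778.75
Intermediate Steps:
t(s) = s + 3*s² (t(s) = (s² + (2*s)*s) + s = (s² + 2*s²) + s = 3*s² + s = s + 3*s²)
U(Z, L) = -¼ + L/8 (U(Z, L) = -(-(1 + 3*(-1)) - L)/8 = -(-(1 - 3) - L)/8 = -(-1*(-2) - L)/8 = -(2 - L)/8 = -¼ + L/8)
-5*(U(7, y(0)) + 156) = -5*((-¼ + (⅛)*0) + 156) = -5*((-¼ + 0) + 156) = -5*(-¼ + 156) = -5*623/4 = -3115/4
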